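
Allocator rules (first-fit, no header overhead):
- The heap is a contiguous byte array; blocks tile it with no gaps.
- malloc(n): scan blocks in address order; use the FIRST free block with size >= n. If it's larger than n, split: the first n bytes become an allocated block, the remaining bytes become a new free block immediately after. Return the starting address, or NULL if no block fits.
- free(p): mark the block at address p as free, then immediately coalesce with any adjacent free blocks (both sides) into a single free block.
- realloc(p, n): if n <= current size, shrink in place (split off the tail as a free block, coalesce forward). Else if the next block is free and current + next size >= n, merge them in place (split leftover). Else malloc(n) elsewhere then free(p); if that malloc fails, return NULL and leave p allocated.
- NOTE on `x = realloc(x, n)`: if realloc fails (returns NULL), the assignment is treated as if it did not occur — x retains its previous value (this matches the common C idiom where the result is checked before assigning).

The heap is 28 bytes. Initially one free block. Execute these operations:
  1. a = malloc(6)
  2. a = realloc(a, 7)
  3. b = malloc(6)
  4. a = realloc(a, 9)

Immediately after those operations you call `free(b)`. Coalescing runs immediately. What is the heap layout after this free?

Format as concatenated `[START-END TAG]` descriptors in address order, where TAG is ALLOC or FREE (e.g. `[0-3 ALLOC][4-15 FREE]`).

Op 1: a = malloc(6) -> a = 0; heap: [0-5 ALLOC][6-27 FREE]
Op 2: a = realloc(a, 7) -> a = 0; heap: [0-6 ALLOC][7-27 FREE]
Op 3: b = malloc(6) -> b = 7; heap: [0-6 ALLOC][7-12 ALLOC][13-27 FREE]
Op 4: a = realloc(a, 9) -> a = 13; heap: [0-6 FREE][7-12 ALLOC][13-21 ALLOC][22-27 FREE]
free(b): b = 7 -> block [7-12 ALLOC]; mark free, coalesce with adjacent free neighbors -> [0-12 FREE][13-21 ALLOC][22-27 FREE]

Answer: [0-12 FREE][13-21 ALLOC][22-27 FREE]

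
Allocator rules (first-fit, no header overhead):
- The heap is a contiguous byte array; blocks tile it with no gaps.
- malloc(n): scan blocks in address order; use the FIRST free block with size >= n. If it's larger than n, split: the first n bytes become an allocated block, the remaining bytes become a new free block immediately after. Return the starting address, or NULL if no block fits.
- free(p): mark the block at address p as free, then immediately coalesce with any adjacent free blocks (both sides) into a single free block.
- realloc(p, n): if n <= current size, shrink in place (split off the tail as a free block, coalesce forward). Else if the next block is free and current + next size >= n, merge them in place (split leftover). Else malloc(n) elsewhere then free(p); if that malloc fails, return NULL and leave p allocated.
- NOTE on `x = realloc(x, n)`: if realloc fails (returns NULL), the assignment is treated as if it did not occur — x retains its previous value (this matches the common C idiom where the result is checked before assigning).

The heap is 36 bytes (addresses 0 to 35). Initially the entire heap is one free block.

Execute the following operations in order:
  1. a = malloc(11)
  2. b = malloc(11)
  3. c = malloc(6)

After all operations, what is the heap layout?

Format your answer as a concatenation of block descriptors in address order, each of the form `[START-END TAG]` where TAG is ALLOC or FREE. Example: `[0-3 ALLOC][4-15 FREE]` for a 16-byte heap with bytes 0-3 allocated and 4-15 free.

Answer: [0-10 ALLOC][11-21 ALLOC][22-27 ALLOC][28-35 FREE]

Derivation:
Op 1: a = malloc(11) -> a = 0; heap: [0-10 ALLOC][11-35 FREE]
Op 2: b = malloc(11) -> b = 11; heap: [0-10 ALLOC][11-21 ALLOC][22-35 FREE]
Op 3: c = malloc(6) -> c = 22; heap: [0-10 ALLOC][11-21 ALLOC][22-27 ALLOC][28-35 FREE]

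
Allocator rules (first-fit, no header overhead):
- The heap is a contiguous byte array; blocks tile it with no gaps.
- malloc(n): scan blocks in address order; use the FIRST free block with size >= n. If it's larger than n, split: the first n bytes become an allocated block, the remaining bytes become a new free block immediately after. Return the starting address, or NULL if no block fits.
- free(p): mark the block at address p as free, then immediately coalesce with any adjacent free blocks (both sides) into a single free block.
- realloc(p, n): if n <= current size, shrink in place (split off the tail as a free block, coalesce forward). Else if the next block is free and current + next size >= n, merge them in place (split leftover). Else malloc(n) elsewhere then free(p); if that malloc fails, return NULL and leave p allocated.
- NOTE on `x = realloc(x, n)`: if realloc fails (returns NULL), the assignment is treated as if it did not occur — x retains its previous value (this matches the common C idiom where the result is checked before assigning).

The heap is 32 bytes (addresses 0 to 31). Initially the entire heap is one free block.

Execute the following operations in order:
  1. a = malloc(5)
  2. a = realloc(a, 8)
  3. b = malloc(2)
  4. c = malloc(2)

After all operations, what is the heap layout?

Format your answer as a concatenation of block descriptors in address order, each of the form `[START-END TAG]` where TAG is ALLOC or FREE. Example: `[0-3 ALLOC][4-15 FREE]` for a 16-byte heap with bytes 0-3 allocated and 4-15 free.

Op 1: a = malloc(5) -> a = 0; heap: [0-4 ALLOC][5-31 FREE]
Op 2: a = realloc(a, 8) -> a = 0; heap: [0-7 ALLOC][8-31 FREE]
Op 3: b = malloc(2) -> b = 8; heap: [0-7 ALLOC][8-9 ALLOC][10-31 FREE]
Op 4: c = malloc(2) -> c = 10; heap: [0-7 ALLOC][8-9 ALLOC][10-11 ALLOC][12-31 FREE]

Answer: [0-7 ALLOC][8-9 ALLOC][10-11 ALLOC][12-31 FREE]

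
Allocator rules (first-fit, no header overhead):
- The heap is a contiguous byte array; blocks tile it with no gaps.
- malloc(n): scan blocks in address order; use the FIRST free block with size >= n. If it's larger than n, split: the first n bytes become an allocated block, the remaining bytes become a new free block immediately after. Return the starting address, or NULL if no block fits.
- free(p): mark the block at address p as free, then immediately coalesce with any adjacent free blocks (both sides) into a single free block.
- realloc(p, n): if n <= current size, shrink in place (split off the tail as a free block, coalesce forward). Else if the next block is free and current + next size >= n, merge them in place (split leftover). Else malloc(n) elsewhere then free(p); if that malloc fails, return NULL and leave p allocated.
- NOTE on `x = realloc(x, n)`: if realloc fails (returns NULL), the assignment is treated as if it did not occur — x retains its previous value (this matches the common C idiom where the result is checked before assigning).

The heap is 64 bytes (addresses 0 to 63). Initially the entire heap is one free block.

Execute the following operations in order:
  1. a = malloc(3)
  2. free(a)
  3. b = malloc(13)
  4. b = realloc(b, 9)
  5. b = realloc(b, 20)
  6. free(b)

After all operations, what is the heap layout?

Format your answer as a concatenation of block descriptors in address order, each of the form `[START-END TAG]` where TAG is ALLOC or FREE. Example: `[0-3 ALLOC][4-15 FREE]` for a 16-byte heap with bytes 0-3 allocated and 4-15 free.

Op 1: a = malloc(3) -> a = 0; heap: [0-2 ALLOC][3-63 FREE]
Op 2: free(a) -> (freed a); heap: [0-63 FREE]
Op 3: b = malloc(13) -> b = 0; heap: [0-12 ALLOC][13-63 FREE]
Op 4: b = realloc(b, 9) -> b = 0; heap: [0-8 ALLOC][9-63 FREE]
Op 5: b = realloc(b, 20) -> b = 0; heap: [0-19 ALLOC][20-63 FREE]
Op 6: free(b) -> (freed b); heap: [0-63 FREE]

Answer: [0-63 FREE]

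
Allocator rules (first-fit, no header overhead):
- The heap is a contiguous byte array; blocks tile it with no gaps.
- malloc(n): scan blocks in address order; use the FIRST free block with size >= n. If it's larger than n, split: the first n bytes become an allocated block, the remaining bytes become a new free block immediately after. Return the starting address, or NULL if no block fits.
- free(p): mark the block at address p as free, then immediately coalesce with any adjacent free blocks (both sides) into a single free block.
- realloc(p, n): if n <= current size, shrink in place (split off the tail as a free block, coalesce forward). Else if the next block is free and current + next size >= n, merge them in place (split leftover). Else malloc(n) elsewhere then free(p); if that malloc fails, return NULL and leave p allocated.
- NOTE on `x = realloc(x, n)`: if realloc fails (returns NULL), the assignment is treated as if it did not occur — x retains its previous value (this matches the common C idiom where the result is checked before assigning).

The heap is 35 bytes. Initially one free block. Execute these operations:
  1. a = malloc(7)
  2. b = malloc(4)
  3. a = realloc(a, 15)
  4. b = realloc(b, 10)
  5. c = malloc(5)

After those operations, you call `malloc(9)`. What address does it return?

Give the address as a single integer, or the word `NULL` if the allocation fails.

Answer: 26

Derivation:
Op 1: a = malloc(7) -> a = 0; heap: [0-6 ALLOC][7-34 FREE]
Op 2: b = malloc(4) -> b = 7; heap: [0-6 ALLOC][7-10 ALLOC][11-34 FREE]
Op 3: a = realloc(a, 15) -> a = 11; heap: [0-6 FREE][7-10 ALLOC][11-25 ALLOC][26-34 FREE]
Op 4: b = realloc(b, 10) -> NULL (b unchanged); heap: [0-6 FREE][7-10 ALLOC][11-25 ALLOC][26-34 FREE]
Op 5: c = malloc(5) -> c = 0; heap: [0-4 ALLOC][5-6 FREE][7-10 ALLOC][11-25 ALLOC][26-34 FREE]
malloc(9): first-fit scan over [0-4 ALLOC][5-6 FREE][7-10 ALLOC][11-25 ALLOC][26-34 FREE] -> 26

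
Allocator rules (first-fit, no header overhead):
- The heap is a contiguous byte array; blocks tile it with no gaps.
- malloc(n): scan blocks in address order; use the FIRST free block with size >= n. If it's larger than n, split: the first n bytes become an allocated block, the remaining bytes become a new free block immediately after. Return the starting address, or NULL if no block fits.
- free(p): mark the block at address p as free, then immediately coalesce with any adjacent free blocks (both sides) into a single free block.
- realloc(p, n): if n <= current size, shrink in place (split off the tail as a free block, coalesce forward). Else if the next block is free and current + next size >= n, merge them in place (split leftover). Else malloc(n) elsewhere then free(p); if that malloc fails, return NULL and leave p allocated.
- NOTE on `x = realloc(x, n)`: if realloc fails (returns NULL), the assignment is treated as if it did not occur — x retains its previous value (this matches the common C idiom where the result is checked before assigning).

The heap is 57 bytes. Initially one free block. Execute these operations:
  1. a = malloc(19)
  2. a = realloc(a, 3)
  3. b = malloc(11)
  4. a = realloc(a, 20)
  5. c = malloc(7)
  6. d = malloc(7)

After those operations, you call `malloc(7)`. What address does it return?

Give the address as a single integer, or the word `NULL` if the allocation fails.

Op 1: a = malloc(19) -> a = 0; heap: [0-18 ALLOC][19-56 FREE]
Op 2: a = realloc(a, 3) -> a = 0; heap: [0-2 ALLOC][3-56 FREE]
Op 3: b = malloc(11) -> b = 3; heap: [0-2 ALLOC][3-13 ALLOC][14-56 FREE]
Op 4: a = realloc(a, 20) -> a = 14; heap: [0-2 FREE][3-13 ALLOC][14-33 ALLOC][34-56 FREE]
Op 5: c = malloc(7) -> c = 34; heap: [0-2 FREE][3-13 ALLOC][14-33 ALLOC][34-40 ALLOC][41-56 FREE]
Op 6: d = malloc(7) -> d = 41; heap: [0-2 FREE][3-13 ALLOC][14-33 ALLOC][34-40 ALLOC][41-47 ALLOC][48-56 FREE]
malloc(7): first-fit scan over [0-2 FREE][3-13 ALLOC][14-33 ALLOC][34-40 ALLOC][41-47 ALLOC][48-56 FREE] -> 48

Answer: 48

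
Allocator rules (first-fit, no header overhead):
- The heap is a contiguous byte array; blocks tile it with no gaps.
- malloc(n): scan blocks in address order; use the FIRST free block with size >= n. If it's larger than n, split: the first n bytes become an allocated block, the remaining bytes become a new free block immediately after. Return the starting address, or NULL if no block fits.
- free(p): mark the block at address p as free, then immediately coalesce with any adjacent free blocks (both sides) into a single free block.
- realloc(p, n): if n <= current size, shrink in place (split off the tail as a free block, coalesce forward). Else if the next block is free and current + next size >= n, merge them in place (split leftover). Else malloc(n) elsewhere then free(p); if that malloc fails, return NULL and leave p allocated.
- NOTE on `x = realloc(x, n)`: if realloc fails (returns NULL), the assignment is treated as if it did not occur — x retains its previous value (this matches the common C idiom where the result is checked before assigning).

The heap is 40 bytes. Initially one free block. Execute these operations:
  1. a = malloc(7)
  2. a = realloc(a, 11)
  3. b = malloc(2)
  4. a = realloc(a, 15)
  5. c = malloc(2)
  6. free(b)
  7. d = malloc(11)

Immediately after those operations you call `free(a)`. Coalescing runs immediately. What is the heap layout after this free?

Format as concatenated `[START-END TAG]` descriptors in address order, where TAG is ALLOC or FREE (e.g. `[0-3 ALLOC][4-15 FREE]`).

Answer: [0-1 ALLOC][2-12 ALLOC][13-39 FREE]

Derivation:
Op 1: a = malloc(7) -> a = 0; heap: [0-6 ALLOC][7-39 FREE]
Op 2: a = realloc(a, 11) -> a = 0; heap: [0-10 ALLOC][11-39 FREE]
Op 3: b = malloc(2) -> b = 11; heap: [0-10 ALLOC][11-12 ALLOC][13-39 FREE]
Op 4: a = realloc(a, 15) -> a = 13; heap: [0-10 FREE][11-12 ALLOC][13-27 ALLOC][28-39 FREE]
Op 5: c = malloc(2) -> c = 0; heap: [0-1 ALLOC][2-10 FREE][11-12 ALLOC][13-27 ALLOC][28-39 FREE]
Op 6: free(b) -> (freed b); heap: [0-1 ALLOC][2-12 FREE][13-27 ALLOC][28-39 FREE]
Op 7: d = malloc(11) -> d = 2; heap: [0-1 ALLOC][2-12 ALLOC][13-27 ALLOC][28-39 FREE]
free(a): a = 13 -> block [13-27 ALLOC]; mark free, coalesce with adjacent free neighbors -> [0-1 ALLOC][2-12 ALLOC][13-39 FREE]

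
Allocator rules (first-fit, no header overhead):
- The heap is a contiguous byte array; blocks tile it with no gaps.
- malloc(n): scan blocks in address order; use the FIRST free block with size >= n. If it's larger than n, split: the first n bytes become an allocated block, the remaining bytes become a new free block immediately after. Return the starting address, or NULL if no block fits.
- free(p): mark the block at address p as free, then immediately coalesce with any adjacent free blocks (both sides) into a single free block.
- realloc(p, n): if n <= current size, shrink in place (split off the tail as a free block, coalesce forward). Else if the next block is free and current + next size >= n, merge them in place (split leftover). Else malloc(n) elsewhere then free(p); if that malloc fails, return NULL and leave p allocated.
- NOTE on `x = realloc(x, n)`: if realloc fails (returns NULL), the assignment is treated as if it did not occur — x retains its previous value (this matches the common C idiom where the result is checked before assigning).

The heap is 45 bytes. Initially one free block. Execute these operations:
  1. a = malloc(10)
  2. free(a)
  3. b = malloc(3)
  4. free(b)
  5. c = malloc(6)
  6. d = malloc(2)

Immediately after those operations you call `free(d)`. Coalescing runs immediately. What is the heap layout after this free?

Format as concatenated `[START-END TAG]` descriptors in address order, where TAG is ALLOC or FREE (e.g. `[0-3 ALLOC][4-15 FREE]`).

Answer: [0-5 ALLOC][6-44 FREE]

Derivation:
Op 1: a = malloc(10) -> a = 0; heap: [0-9 ALLOC][10-44 FREE]
Op 2: free(a) -> (freed a); heap: [0-44 FREE]
Op 3: b = malloc(3) -> b = 0; heap: [0-2 ALLOC][3-44 FREE]
Op 4: free(b) -> (freed b); heap: [0-44 FREE]
Op 5: c = malloc(6) -> c = 0; heap: [0-5 ALLOC][6-44 FREE]
Op 6: d = malloc(2) -> d = 6; heap: [0-5 ALLOC][6-7 ALLOC][8-44 FREE]
free(d): d = 6 -> block [6-7 ALLOC]; mark free, coalesce with adjacent free neighbors -> [0-5 ALLOC][6-44 FREE]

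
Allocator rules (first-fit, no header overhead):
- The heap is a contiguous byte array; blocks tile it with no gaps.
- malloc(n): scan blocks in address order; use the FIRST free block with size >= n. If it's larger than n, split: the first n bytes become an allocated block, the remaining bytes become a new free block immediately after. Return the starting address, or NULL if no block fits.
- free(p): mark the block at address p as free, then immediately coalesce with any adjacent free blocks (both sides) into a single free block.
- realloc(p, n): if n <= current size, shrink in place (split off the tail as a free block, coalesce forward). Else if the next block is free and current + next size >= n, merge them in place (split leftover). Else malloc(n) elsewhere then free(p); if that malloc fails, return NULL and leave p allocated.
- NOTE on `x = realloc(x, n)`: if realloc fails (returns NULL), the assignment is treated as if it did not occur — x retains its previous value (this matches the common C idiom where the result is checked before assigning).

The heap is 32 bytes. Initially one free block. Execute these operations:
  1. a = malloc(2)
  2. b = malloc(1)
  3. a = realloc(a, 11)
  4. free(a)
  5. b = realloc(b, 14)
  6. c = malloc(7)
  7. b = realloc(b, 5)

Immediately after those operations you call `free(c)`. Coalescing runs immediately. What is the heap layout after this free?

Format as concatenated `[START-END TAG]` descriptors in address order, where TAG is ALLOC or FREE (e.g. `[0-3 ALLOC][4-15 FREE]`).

Answer: [0-1 FREE][2-6 ALLOC][7-31 FREE]

Derivation:
Op 1: a = malloc(2) -> a = 0; heap: [0-1 ALLOC][2-31 FREE]
Op 2: b = malloc(1) -> b = 2; heap: [0-1 ALLOC][2-2 ALLOC][3-31 FREE]
Op 3: a = realloc(a, 11) -> a = 3; heap: [0-1 FREE][2-2 ALLOC][3-13 ALLOC][14-31 FREE]
Op 4: free(a) -> (freed a); heap: [0-1 FREE][2-2 ALLOC][3-31 FREE]
Op 5: b = realloc(b, 14) -> b = 2; heap: [0-1 FREE][2-15 ALLOC][16-31 FREE]
Op 6: c = malloc(7) -> c = 16; heap: [0-1 FREE][2-15 ALLOC][16-22 ALLOC][23-31 FREE]
Op 7: b = realloc(b, 5) -> b = 2; heap: [0-1 FREE][2-6 ALLOC][7-15 FREE][16-22 ALLOC][23-31 FREE]
free(c): c = 16 -> block [16-22 ALLOC]; mark free, coalesce with adjacent free neighbors -> [0-1 FREE][2-6 ALLOC][7-31 FREE]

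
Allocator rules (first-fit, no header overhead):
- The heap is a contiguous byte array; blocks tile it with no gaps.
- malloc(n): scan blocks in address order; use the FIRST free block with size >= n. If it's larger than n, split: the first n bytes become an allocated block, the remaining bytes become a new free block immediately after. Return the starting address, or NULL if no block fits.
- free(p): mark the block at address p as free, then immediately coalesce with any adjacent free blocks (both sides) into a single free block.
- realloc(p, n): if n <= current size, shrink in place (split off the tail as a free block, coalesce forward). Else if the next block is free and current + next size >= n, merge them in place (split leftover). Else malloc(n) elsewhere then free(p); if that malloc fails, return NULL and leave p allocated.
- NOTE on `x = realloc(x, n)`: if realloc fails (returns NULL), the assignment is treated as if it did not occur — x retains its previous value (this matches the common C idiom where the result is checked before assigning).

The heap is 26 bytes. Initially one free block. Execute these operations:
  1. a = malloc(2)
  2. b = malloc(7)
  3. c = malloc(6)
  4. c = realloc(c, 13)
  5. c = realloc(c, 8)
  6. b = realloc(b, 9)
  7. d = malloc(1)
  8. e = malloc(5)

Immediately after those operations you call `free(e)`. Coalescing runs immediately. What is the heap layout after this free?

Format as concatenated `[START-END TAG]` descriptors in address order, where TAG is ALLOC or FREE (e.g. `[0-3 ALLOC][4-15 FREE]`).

Op 1: a = malloc(2) -> a = 0; heap: [0-1 ALLOC][2-25 FREE]
Op 2: b = malloc(7) -> b = 2; heap: [0-1 ALLOC][2-8 ALLOC][9-25 FREE]
Op 3: c = malloc(6) -> c = 9; heap: [0-1 ALLOC][2-8 ALLOC][9-14 ALLOC][15-25 FREE]
Op 4: c = realloc(c, 13) -> c = 9; heap: [0-1 ALLOC][2-8 ALLOC][9-21 ALLOC][22-25 FREE]
Op 5: c = realloc(c, 8) -> c = 9; heap: [0-1 ALLOC][2-8 ALLOC][9-16 ALLOC][17-25 FREE]
Op 6: b = realloc(b, 9) -> b = 17; heap: [0-1 ALLOC][2-8 FREE][9-16 ALLOC][17-25 ALLOC]
Op 7: d = malloc(1) -> d = 2; heap: [0-1 ALLOC][2-2 ALLOC][3-8 FREE][9-16 ALLOC][17-25 ALLOC]
Op 8: e = malloc(5) -> e = 3; heap: [0-1 ALLOC][2-2 ALLOC][3-7 ALLOC][8-8 FREE][9-16 ALLOC][17-25 ALLOC]
free(e): e = 3 -> block [3-7 ALLOC]; mark free, coalesce with adjacent free neighbors -> [0-1 ALLOC][2-2 ALLOC][3-8 FREE][9-16 ALLOC][17-25 ALLOC]

Answer: [0-1 ALLOC][2-2 ALLOC][3-8 FREE][9-16 ALLOC][17-25 ALLOC]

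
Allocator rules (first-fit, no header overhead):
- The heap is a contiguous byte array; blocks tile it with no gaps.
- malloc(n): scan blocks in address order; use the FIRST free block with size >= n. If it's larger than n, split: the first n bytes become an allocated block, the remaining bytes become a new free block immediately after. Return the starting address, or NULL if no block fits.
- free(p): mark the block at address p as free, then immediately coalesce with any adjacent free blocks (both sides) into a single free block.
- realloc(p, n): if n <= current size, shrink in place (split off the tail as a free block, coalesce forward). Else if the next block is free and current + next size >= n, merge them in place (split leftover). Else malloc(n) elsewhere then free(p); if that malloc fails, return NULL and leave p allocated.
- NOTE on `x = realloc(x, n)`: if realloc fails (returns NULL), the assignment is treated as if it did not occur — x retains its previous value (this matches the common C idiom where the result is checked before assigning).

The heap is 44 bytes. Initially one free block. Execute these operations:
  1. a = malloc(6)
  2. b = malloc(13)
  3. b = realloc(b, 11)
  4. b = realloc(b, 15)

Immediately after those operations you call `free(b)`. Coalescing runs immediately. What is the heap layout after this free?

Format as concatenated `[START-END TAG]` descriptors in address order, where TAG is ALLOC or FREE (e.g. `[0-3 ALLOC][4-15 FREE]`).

Op 1: a = malloc(6) -> a = 0; heap: [0-5 ALLOC][6-43 FREE]
Op 2: b = malloc(13) -> b = 6; heap: [0-5 ALLOC][6-18 ALLOC][19-43 FREE]
Op 3: b = realloc(b, 11) -> b = 6; heap: [0-5 ALLOC][6-16 ALLOC][17-43 FREE]
Op 4: b = realloc(b, 15) -> b = 6; heap: [0-5 ALLOC][6-20 ALLOC][21-43 FREE]
free(b): b = 6 -> block [6-20 ALLOC]; mark free, coalesce with adjacent free neighbors -> [0-5 ALLOC][6-43 FREE]

Answer: [0-5 ALLOC][6-43 FREE]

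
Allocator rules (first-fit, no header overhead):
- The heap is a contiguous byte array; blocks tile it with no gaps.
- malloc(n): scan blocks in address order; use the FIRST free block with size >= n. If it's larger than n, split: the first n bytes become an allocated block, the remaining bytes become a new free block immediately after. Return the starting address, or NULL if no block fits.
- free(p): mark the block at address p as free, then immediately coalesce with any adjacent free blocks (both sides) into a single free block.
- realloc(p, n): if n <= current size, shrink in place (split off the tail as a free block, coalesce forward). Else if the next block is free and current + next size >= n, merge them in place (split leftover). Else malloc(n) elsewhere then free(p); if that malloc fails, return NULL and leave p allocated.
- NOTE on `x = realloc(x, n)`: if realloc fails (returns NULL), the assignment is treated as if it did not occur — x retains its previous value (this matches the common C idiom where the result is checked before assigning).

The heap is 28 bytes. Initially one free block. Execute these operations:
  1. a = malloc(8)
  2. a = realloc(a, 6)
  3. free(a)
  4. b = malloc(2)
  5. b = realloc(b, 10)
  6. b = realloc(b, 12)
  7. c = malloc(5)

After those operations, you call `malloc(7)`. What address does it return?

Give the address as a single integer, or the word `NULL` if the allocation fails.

Op 1: a = malloc(8) -> a = 0; heap: [0-7 ALLOC][8-27 FREE]
Op 2: a = realloc(a, 6) -> a = 0; heap: [0-5 ALLOC][6-27 FREE]
Op 3: free(a) -> (freed a); heap: [0-27 FREE]
Op 4: b = malloc(2) -> b = 0; heap: [0-1 ALLOC][2-27 FREE]
Op 5: b = realloc(b, 10) -> b = 0; heap: [0-9 ALLOC][10-27 FREE]
Op 6: b = realloc(b, 12) -> b = 0; heap: [0-11 ALLOC][12-27 FREE]
Op 7: c = malloc(5) -> c = 12; heap: [0-11 ALLOC][12-16 ALLOC][17-27 FREE]
malloc(7): first-fit scan over [0-11 ALLOC][12-16 ALLOC][17-27 FREE] -> 17

Answer: 17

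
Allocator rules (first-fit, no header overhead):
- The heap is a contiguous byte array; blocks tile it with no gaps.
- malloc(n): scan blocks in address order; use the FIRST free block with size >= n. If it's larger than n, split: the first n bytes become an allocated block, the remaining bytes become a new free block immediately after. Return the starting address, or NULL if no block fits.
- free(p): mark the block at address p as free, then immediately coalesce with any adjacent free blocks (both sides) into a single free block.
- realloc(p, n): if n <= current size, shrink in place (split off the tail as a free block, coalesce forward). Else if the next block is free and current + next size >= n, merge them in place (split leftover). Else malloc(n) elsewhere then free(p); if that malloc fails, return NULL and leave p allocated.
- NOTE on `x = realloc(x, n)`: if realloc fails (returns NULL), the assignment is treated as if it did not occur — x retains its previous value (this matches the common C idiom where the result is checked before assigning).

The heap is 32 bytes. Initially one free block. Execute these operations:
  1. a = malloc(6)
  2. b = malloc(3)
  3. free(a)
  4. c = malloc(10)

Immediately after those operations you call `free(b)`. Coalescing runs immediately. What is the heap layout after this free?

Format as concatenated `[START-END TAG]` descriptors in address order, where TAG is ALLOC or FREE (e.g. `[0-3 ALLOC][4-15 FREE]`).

Answer: [0-8 FREE][9-18 ALLOC][19-31 FREE]

Derivation:
Op 1: a = malloc(6) -> a = 0; heap: [0-5 ALLOC][6-31 FREE]
Op 2: b = malloc(3) -> b = 6; heap: [0-5 ALLOC][6-8 ALLOC][9-31 FREE]
Op 3: free(a) -> (freed a); heap: [0-5 FREE][6-8 ALLOC][9-31 FREE]
Op 4: c = malloc(10) -> c = 9; heap: [0-5 FREE][6-8 ALLOC][9-18 ALLOC][19-31 FREE]
free(b): b = 6 -> block [6-8 ALLOC]; mark free, coalesce with adjacent free neighbors -> [0-8 FREE][9-18 ALLOC][19-31 FREE]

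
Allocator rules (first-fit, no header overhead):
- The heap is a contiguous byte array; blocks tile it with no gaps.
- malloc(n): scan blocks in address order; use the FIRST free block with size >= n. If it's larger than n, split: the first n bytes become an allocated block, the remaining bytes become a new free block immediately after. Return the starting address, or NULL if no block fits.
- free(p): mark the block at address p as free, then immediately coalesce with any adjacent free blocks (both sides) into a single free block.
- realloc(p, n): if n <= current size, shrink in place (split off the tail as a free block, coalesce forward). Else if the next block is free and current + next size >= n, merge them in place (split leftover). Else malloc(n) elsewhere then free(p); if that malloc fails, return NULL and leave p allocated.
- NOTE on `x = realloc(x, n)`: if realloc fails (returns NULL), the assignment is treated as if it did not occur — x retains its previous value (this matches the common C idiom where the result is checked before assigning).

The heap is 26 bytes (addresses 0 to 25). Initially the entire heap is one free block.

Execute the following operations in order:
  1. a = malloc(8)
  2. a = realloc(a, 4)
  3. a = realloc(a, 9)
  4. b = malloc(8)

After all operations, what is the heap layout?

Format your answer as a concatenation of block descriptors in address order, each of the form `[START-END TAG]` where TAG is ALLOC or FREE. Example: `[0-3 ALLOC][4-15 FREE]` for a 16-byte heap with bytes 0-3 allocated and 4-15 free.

Op 1: a = malloc(8) -> a = 0; heap: [0-7 ALLOC][8-25 FREE]
Op 2: a = realloc(a, 4) -> a = 0; heap: [0-3 ALLOC][4-25 FREE]
Op 3: a = realloc(a, 9) -> a = 0; heap: [0-8 ALLOC][9-25 FREE]
Op 4: b = malloc(8) -> b = 9; heap: [0-8 ALLOC][9-16 ALLOC][17-25 FREE]

Answer: [0-8 ALLOC][9-16 ALLOC][17-25 FREE]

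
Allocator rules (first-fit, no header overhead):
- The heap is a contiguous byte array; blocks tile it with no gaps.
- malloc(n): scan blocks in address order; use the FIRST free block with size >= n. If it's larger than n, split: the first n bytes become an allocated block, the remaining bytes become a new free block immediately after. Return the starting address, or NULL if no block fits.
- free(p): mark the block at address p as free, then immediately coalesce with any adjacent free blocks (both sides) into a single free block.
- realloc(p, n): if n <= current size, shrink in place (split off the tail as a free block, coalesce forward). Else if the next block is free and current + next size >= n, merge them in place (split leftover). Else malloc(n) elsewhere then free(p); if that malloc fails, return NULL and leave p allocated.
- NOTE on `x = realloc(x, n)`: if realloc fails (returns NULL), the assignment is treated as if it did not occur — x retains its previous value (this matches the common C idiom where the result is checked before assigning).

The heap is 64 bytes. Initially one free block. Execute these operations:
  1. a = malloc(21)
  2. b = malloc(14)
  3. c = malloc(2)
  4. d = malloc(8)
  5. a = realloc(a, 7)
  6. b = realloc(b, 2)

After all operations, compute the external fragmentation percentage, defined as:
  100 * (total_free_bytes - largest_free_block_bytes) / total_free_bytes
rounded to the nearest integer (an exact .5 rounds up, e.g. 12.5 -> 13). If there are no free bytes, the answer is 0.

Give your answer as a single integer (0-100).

Answer: 58

Derivation:
Op 1: a = malloc(21) -> a = 0; heap: [0-20 ALLOC][21-63 FREE]
Op 2: b = malloc(14) -> b = 21; heap: [0-20 ALLOC][21-34 ALLOC][35-63 FREE]
Op 3: c = malloc(2) -> c = 35; heap: [0-20 ALLOC][21-34 ALLOC][35-36 ALLOC][37-63 FREE]
Op 4: d = malloc(8) -> d = 37; heap: [0-20 ALLOC][21-34 ALLOC][35-36 ALLOC][37-44 ALLOC][45-63 FREE]
Op 5: a = realloc(a, 7) -> a = 0; heap: [0-6 ALLOC][7-20 FREE][21-34 ALLOC][35-36 ALLOC][37-44 ALLOC][45-63 FREE]
Op 6: b = realloc(b, 2) -> b = 21; heap: [0-6 ALLOC][7-20 FREE][21-22 ALLOC][23-34 FREE][35-36 ALLOC][37-44 ALLOC][45-63 FREE]
Free blocks: [14 12 19] total_free=45 largest=19 -> 100*(45-19)/45 = 2600/45 ≈ 57.778 -> rounds to 58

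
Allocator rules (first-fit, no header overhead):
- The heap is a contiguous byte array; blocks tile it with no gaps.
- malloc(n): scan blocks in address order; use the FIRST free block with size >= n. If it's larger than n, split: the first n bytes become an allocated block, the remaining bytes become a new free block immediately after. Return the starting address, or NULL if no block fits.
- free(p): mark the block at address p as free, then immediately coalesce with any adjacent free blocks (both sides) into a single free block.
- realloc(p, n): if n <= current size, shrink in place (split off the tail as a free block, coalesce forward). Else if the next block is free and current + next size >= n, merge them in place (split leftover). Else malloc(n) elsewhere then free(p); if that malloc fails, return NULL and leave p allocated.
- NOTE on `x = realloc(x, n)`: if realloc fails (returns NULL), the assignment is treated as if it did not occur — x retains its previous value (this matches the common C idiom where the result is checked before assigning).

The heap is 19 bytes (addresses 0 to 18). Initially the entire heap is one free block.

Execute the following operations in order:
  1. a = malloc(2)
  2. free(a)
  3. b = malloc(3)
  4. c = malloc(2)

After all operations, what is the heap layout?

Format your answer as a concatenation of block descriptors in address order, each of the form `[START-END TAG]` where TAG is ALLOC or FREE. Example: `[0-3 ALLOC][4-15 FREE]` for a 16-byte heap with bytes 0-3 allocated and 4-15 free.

Answer: [0-2 ALLOC][3-4 ALLOC][5-18 FREE]

Derivation:
Op 1: a = malloc(2) -> a = 0; heap: [0-1 ALLOC][2-18 FREE]
Op 2: free(a) -> (freed a); heap: [0-18 FREE]
Op 3: b = malloc(3) -> b = 0; heap: [0-2 ALLOC][3-18 FREE]
Op 4: c = malloc(2) -> c = 3; heap: [0-2 ALLOC][3-4 ALLOC][5-18 FREE]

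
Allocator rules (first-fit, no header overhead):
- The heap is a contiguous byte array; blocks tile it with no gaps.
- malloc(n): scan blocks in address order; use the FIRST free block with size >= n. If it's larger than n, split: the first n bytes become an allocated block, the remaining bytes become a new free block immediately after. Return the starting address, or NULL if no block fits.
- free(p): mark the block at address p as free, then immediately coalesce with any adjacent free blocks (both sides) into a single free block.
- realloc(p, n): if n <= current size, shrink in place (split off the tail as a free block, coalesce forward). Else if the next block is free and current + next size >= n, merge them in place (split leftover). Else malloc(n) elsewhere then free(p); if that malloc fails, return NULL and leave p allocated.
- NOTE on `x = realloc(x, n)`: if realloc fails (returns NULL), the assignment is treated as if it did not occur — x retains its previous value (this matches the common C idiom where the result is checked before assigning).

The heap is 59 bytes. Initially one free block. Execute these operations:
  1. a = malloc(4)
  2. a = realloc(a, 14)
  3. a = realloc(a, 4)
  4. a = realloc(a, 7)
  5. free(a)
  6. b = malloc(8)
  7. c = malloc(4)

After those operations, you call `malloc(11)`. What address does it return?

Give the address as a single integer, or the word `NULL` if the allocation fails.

Answer: 12

Derivation:
Op 1: a = malloc(4) -> a = 0; heap: [0-3 ALLOC][4-58 FREE]
Op 2: a = realloc(a, 14) -> a = 0; heap: [0-13 ALLOC][14-58 FREE]
Op 3: a = realloc(a, 4) -> a = 0; heap: [0-3 ALLOC][4-58 FREE]
Op 4: a = realloc(a, 7) -> a = 0; heap: [0-6 ALLOC][7-58 FREE]
Op 5: free(a) -> (freed a); heap: [0-58 FREE]
Op 6: b = malloc(8) -> b = 0; heap: [0-7 ALLOC][8-58 FREE]
Op 7: c = malloc(4) -> c = 8; heap: [0-7 ALLOC][8-11 ALLOC][12-58 FREE]
malloc(11): first-fit scan over [0-7 ALLOC][8-11 ALLOC][12-58 FREE] -> 12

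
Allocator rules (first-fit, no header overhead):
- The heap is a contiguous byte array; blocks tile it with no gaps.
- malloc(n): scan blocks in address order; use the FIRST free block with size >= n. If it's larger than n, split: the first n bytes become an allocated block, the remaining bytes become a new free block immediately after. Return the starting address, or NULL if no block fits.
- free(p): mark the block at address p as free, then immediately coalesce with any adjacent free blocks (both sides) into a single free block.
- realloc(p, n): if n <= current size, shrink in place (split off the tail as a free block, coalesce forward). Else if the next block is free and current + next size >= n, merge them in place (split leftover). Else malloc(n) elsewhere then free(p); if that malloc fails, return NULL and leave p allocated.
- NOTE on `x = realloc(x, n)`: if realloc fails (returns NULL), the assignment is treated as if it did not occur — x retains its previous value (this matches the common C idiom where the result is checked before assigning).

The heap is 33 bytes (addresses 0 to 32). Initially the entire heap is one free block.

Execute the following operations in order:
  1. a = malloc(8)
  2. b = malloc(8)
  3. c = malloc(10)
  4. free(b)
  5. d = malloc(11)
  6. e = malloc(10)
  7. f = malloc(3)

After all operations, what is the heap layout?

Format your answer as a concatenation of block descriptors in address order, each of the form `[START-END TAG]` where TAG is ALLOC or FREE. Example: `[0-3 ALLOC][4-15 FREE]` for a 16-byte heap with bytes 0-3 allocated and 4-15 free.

Op 1: a = malloc(8) -> a = 0; heap: [0-7 ALLOC][8-32 FREE]
Op 2: b = malloc(8) -> b = 8; heap: [0-7 ALLOC][8-15 ALLOC][16-32 FREE]
Op 3: c = malloc(10) -> c = 16; heap: [0-7 ALLOC][8-15 ALLOC][16-25 ALLOC][26-32 FREE]
Op 4: free(b) -> (freed b); heap: [0-7 ALLOC][8-15 FREE][16-25 ALLOC][26-32 FREE]
Op 5: d = malloc(11) -> d = NULL; heap: [0-7 ALLOC][8-15 FREE][16-25 ALLOC][26-32 FREE]
Op 6: e = malloc(10) -> e = NULL; heap: [0-7 ALLOC][8-15 FREE][16-25 ALLOC][26-32 FREE]
Op 7: f = malloc(3) -> f = 8; heap: [0-7 ALLOC][8-10 ALLOC][11-15 FREE][16-25 ALLOC][26-32 FREE]

Answer: [0-7 ALLOC][8-10 ALLOC][11-15 FREE][16-25 ALLOC][26-32 FREE]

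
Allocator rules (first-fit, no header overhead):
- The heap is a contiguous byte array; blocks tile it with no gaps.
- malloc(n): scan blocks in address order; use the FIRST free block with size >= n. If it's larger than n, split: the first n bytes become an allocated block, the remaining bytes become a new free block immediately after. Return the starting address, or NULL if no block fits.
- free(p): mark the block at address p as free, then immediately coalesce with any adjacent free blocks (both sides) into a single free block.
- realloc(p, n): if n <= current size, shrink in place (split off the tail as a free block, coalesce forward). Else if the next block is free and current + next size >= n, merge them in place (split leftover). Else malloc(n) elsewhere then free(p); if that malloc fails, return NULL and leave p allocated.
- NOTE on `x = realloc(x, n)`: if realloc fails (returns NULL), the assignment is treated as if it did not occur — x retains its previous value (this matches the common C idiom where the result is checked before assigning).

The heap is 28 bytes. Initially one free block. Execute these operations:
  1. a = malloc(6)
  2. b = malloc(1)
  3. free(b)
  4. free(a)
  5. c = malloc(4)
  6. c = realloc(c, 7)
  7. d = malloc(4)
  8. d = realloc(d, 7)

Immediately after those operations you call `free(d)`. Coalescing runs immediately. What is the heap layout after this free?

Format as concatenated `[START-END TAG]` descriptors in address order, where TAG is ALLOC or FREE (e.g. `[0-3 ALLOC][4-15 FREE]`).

Answer: [0-6 ALLOC][7-27 FREE]

Derivation:
Op 1: a = malloc(6) -> a = 0; heap: [0-5 ALLOC][6-27 FREE]
Op 2: b = malloc(1) -> b = 6; heap: [0-5 ALLOC][6-6 ALLOC][7-27 FREE]
Op 3: free(b) -> (freed b); heap: [0-5 ALLOC][6-27 FREE]
Op 4: free(a) -> (freed a); heap: [0-27 FREE]
Op 5: c = malloc(4) -> c = 0; heap: [0-3 ALLOC][4-27 FREE]
Op 6: c = realloc(c, 7) -> c = 0; heap: [0-6 ALLOC][7-27 FREE]
Op 7: d = malloc(4) -> d = 7; heap: [0-6 ALLOC][7-10 ALLOC][11-27 FREE]
Op 8: d = realloc(d, 7) -> d = 7; heap: [0-6 ALLOC][7-13 ALLOC][14-27 FREE]
free(d): d = 7 -> block [7-13 ALLOC]; mark free, coalesce with adjacent free neighbors -> [0-6 ALLOC][7-27 FREE]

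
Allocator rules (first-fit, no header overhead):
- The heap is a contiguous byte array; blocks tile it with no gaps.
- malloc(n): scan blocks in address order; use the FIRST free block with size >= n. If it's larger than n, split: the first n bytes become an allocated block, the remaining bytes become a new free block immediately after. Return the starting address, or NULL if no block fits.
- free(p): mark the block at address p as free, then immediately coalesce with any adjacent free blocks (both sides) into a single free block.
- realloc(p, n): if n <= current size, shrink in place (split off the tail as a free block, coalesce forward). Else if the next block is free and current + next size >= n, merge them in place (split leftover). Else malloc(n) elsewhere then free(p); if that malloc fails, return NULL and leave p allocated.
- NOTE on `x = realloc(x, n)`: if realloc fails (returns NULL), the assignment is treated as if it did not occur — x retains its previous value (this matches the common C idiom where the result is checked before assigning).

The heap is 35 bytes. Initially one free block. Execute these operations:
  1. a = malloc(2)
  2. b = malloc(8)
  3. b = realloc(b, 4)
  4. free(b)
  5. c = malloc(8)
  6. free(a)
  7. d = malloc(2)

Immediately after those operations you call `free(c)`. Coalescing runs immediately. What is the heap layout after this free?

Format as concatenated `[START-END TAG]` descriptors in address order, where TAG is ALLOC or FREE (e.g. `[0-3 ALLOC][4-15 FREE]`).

Answer: [0-1 ALLOC][2-34 FREE]

Derivation:
Op 1: a = malloc(2) -> a = 0; heap: [0-1 ALLOC][2-34 FREE]
Op 2: b = malloc(8) -> b = 2; heap: [0-1 ALLOC][2-9 ALLOC][10-34 FREE]
Op 3: b = realloc(b, 4) -> b = 2; heap: [0-1 ALLOC][2-5 ALLOC][6-34 FREE]
Op 4: free(b) -> (freed b); heap: [0-1 ALLOC][2-34 FREE]
Op 5: c = malloc(8) -> c = 2; heap: [0-1 ALLOC][2-9 ALLOC][10-34 FREE]
Op 6: free(a) -> (freed a); heap: [0-1 FREE][2-9 ALLOC][10-34 FREE]
Op 7: d = malloc(2) -> d = 0; heap: [0-1 ALLOC][2-9 ALLOC][10-34 FREE]
free(c): c = 2 -> block [2-9 ALLOC]; mark free, coalesce with adjacent free neighbors -> [0-1 ALLOC][2-34 FREE]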